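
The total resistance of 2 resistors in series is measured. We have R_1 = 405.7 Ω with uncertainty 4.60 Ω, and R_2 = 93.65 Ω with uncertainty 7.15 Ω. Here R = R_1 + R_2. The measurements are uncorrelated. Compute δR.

Sums and differences: (δR)² = Σ (cᵢ δxᵢ)².
  (δR_1)² = 21.2;  (δR_2)² = 51.1
δR = √(72.3) = 8.50 Ω

8.50 Ω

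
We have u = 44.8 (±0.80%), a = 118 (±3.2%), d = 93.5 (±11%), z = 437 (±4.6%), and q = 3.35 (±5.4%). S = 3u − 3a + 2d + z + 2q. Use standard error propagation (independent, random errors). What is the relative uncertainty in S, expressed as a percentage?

S is a linear combination, so absolute uncertainties add in quadrature:
  (3·δu)² = 1.16;  (3·δa)² = 128;  (2·δd)² = 423;  (δz)² = 404;  (2·δq)² = 0.131
δS = √(957) = 30.9
S = 411, so δS/S = 30.9/411 = 0.0752.

7.52%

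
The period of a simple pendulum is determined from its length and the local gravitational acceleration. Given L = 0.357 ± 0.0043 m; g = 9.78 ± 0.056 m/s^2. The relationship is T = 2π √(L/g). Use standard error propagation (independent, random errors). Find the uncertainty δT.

Products/powers → add relative errors in quadrature, weighted by exponent:
  (½·δL/L)² = (0.5×0.0120)² = 3.63e-05;  (−½·δg/g)² = (-0.5×0.00573)² = 8.2e-06
δT/T = √(4.45e-05) = 0.00667
T = 1.20 s, so δT = 0.00667 × 1.20 = 0.00800 s.

0.00800 s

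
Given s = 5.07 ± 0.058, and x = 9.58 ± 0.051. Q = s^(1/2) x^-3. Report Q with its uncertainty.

(2.56 ± 0.0434) × 10^-3

Products/powers → add relative errors in quadrature, weighted by exponent:
  (½·δs/s)² = (0.5×0.0114)² = 3.27e-05;  (-3·δx/x)² = (-3×0.00532)² = 0.000255
δQ/Q = √(0.000288) = 0.0170
Q = 0.00256, so δQ = 0.0170 × 0.00256 = 4.34e-05.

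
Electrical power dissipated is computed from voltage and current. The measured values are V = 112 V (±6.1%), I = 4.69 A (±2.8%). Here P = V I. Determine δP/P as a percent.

6.71%

Each factor contributes (exponent × relative error)² to (δP/P)²:
  (1·δV/V)² = (1×0.0610)² = 0.00372;  (1·δI/I)² = (1×0.0280)² = 0.000784
δP/P = √(0.00450) = 0.0671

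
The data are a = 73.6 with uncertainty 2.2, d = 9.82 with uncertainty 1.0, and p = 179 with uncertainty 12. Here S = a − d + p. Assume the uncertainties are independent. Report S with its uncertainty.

Each term contributes (cᵢ δxᵢ)² to (δS)²:
  (δa)² = 4.84;  (δd)² = 1.00;  (δp)² = 144
δS = √(150) = 12.2
S = 243.

243 ± 12.2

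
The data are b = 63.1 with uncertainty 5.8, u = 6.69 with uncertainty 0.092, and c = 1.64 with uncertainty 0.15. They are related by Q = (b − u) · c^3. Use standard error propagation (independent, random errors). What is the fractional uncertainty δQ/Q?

0.293

Let w = b − u = 56.4. δw = √(δb² + δu²) = √(33.6 + 0.00846) = 5.80, so δw/w = 0.103.
Q is then a monomial in w, c:
δQ/Q = √((δw/w)² + (3·δc/c)²) = √(0.0106 + 0.0753) = 0.293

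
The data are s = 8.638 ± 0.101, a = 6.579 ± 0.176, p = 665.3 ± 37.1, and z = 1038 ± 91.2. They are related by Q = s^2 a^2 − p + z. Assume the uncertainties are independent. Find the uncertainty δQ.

213

Let w = s^2·a^2 = 3230. δw/w = √((2·δs/s)² + (2·δa/a)²) = √(0.000547 + 0.00286) = 0.0584, so δw = 189.
Q = w − p + z: δQ = √(δw² + δp² + δz²) = √(35600 + 1380 + 8320) = 213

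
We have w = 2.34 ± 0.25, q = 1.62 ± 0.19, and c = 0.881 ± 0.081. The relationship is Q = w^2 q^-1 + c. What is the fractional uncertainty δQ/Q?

Let p = w^2·q^-1 = 3.38. δp/p = √((2·δw/w)² + (-1·δq/q)²) = √(0.0457 + 0.0138) = 0.244, so δp = 0.824.
Q = p + c: δQ = √(δp² + δc²) = √(0.679 + 0.00656) = 0.828
Q = 4.26, so δQ/Q = 0.828/4.26 = 0.194.

0.194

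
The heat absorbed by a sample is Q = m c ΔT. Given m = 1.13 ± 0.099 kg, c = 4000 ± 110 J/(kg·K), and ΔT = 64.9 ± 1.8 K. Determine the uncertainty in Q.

28100 J

Since Q is a product/quotient, work with relative uncertainties:
  (1·δm/m)² = (1×0.0876)² = 0.00768;  (1·δc/c)² = (1×0.0275)² = 0.000756;  (1·δΔT/ΔT)² = (1×0.0277)² = 0.000769
δQ/Q = √(0.00920) = 0.0959
Q = 2.93e+05 J, so δQ = 0.0959 × 2.93e+05 = 28100 J.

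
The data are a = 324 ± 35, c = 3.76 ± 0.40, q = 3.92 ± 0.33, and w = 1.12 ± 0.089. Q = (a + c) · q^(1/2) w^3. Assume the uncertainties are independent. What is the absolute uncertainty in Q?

Let u = a + c = 328. δu = √(δa² + δc²) = √(1220 + 0.160) = 35.0, so δu/u = 0.107.
Q is then a monomial in u, q, w:
δQ/Q = √((δu/u)² + (½·δq/q)² + (3·δw/w)²) = √(0.0114 + 0.00177 + 0.0568) = 0.265
Q = 912, so δQ = 0.265 × 912 = 241.

241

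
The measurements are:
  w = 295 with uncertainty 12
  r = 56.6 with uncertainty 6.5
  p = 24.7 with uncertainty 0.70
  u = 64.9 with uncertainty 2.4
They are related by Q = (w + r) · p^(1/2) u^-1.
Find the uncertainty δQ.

Let h = w + r = 352. δh = √(δw² + δr²) = √(144 + 42.2) = 13.6, so δh/h = 0.0388.
Q is then a monomial in h, p, u:
δQ/Q = √((δh/h)² + (½·δp/p)² + (-1·δu/u)²) = √(0.00151 + 0.000201 + 0.00137) = 0.0555
Q = 26.9, so δQ = 0.0555 × 26.9 = 1.49.

1.49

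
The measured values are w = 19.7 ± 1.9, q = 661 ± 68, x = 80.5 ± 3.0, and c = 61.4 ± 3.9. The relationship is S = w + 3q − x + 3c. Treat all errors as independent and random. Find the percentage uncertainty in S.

9.70%

Each term contributes (cᵢ δxᵢ)² to (δS)²:
  (δw)² = 3.61;  (3·δq)² = 41600;  (δx)² = 9.00;  (3·δc)² = 137
δS = √(41800) = 204
S = 2110, so δS/S = 204/2110 = 0.0970.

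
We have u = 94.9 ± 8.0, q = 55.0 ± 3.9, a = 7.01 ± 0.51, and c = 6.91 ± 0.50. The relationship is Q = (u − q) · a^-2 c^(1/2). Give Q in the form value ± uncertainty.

Let w = u − q = 39.9. δw = √(δu² + δq²) = √(64.0 + 15.2) = 8.90, so δw/w = 0.223.
Q is then a monomial in w, a, c:
δQ/Q = √((δw/w)² + (-2·δa/a)² + (½·δc/c)²) = √(0.0498 + 0.0212 + 0.00131) = 0.269
Q = 2.13, so δQ = 0.269 × 2.13 = 0.574.

2.13 ± 0.574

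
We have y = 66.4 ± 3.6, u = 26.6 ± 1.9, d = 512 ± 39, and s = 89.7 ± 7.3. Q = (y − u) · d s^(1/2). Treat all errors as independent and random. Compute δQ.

Let w = y − u = 39.8. δw = √(δy² + δu²) = √(13.0 + 3.61) = 4.07, so δw/w = 0.102.
Q is then a monomial in w, d, s:
δQ/Q = √((δw/w)² + (1·δd/d)² + (½·δs/s)²) = √(0.0105 + 0.00580 + 0.00166) = 0.134
Q = 1.93e+05, so δQ = 0.134 × 1.93e+05 = 25800.

25800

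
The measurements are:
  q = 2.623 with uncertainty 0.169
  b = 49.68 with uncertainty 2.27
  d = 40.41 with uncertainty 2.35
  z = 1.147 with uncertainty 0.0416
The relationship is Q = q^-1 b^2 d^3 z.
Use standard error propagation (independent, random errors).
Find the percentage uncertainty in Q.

Q is a product of powers, so relative uncertainties combine in quadrature:
  (-1·δq/q)² = (-1×0.0644)² = 0.00415;  (2·δb/b)² = (2×0.0457)² = 0.00835;  (3·δd/d)² = (3×0.0582)² = 0.0304;  (1·δz/z)² = (1×0.0363)² = 0.00132
δQ/Q = √(0.0443) = 0.210

21.0%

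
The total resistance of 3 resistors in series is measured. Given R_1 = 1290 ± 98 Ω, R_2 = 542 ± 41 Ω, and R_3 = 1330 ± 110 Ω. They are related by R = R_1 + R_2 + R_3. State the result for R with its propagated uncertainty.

Absolute uncertainties add in quadrature for a linear combination:
  (δR_1)² = 9600;  (δR_2)² = 1680;  (δR_3)² = 12100
δR = √(23400) = 153 Ω
R = 3160 Ω.

3160 ± 153 Ω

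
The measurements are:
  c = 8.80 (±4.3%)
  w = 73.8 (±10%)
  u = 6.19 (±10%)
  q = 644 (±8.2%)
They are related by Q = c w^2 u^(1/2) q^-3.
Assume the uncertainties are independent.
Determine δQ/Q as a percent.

Since Q is a product/quotient, work with relative uncertainties:
  (1·δc/c)² = (1×0.0430)² = 0.00185;  (2·δw/w)² = (2×0.100)² = 0.0400;  (½·δu/u)² = (0.5×0.100)² = 0.00250;  (-3·δq/q)² = (-3×0.0820)² = 0.0605
δQ/Q = √(0.105) = 0.324

32.4%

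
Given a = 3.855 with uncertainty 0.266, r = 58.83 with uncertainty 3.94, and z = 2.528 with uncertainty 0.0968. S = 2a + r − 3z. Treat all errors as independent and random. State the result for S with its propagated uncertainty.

For a sum/difference, combine absolute errors in quadrature:
  (2·δa)² = 0.283;  (δr)² = 15.5;  (3·δz)² = 0.0843
δS = √(15.9) = 3.99
S = 58.96.

58.96 ± 3.99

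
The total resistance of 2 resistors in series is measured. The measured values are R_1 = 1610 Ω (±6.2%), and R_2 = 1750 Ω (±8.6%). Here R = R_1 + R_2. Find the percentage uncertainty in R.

5.37%

Absolute uncertainties add in quadrature for a linear combination:
  (δR_1)² = 9960;  (δR_2)² = 22700
δR = √(32600) = 181 Ω
R = 3360 Ω, so δR/R = 181/3360 = 0.0537.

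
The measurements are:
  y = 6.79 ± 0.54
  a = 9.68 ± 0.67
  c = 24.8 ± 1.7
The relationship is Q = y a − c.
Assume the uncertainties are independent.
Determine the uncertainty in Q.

7.14

Let p = y·a = 65.7. δp/p = √((1·δy/y)² + (1·δa/a)²) = √(0.00632 + 0.00479) = 0.105, so δp = 6.93.
Q = p − c: δQ = √(δp² + δc²) = √(48.0 + 2.89) = 7.14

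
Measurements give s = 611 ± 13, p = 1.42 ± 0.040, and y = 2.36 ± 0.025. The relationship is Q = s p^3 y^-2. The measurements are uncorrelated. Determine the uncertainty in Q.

Q is a product of powers, so relative uncertainties combine in quadrature:
  (1·δs/s)² = (1×0.0213)² = 0.000453;  (3·δp/p)² = (3×0.0282)² = 0.00714;  (-2·δy/y)² = (-2×0.0106)² = 0.000449
δQ/Q = √(0.00804) = 0.0897
Q = 314, so δQ = 0.0897 × 314 = 28.2.

28.2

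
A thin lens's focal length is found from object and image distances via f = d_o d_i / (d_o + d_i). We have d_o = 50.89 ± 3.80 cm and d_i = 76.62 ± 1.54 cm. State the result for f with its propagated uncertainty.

30.58 ± 1.39 cm

∂f/∂d_o = (d_i/(d_o+d_i))² = 0.361;  ∂f/∂d_i = (d_o/(d_o+d_i))² = 0.159
δf = √((∂f/∂d_o · δd_o)² + (∂f/∂d_i · δd_i)²) = √(1.88 + 0.0602) = 1.39 cm
f = 30.58 cm.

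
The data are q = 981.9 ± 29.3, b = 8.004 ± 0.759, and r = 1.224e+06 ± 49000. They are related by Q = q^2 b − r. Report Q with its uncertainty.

(6.493 ± 0.866) × 10^6

Let p = q^2·b = 7.717e+06. δp/p = √((2·δq/q)² + (1·δb/b)²) = √(0.00356 + 0.00899) = 0.112, so δp = 8.65e+05.
Q = p − r: δQ = √(δp² + δr²) = √(7.48e+11 + 2.4e+09) = 8.66e+05
Q = 6.493e+06.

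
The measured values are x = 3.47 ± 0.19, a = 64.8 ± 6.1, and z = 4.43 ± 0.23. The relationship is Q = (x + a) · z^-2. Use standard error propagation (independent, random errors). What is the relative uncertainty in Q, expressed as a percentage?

13.7%

Let u = x + a = 68.3. δu = √(δx² + δa²) = √(0.0361 + 37.2) = 6.10, so δu/u = 0.0894.
Q is then a monomial in u, z:
δQ/Q = √((δu/u)² + (-2·δz/z)²) = √(0.00799 + 0.0108) = 0.137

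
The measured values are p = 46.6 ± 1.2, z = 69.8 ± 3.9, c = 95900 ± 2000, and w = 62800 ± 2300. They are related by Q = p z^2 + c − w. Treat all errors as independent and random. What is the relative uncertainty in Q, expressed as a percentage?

Let h = p·z^2 = 2.27e+05. δh/h = √((1·δp/p)² + (2·δz/z)²) = √(0.000663 + 0.0125) = 0.115, so δh = 26000.
Q = h + c − w: δQ = √(δh² + δc² + δw²) = √(6.78e+08 + 4e+06 + 5.29e+06) = 26200
Q = 2.6e+05, so δQ/Q = 26200/2.6e+05 = 0.101.

10.1%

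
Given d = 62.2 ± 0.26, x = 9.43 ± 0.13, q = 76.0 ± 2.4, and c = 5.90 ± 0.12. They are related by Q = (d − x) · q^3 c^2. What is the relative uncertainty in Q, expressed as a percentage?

Let u = d − x = 52.8. δu = √(δd² + δx²) = √(0.0676 + 0.0169) = 0.291, so δu/u = 0.00551.
Q is then a monomial in u, q, c:
δQ/Q = √((δu/u)² + (3·δq/q)² + (2·δc/c)²) = √(3.03e-05 + 0.00898 + 0.00165) = 0.103

10.3%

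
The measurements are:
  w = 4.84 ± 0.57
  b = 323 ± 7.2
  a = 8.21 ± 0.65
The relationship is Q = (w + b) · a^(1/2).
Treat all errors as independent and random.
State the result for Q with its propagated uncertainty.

939 ± 42.6

Let u = w + b = 328. δu = √(δw² + δb²) = √(0.325 + 51.8) = 7.22, so δu/u = 0.0220.
Q is then a monomial in u, a:
δQ/Q = √((δu/u)² + (½·δa/a)²) = √(0.000485 + 0.00157) = 0.0453
Q = 939, so δQ = 0.0453 × 939 = 42.6.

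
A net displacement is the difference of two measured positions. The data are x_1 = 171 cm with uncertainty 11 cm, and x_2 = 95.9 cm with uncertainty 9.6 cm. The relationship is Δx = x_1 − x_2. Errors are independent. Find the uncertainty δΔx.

14.6 cm

Δx is a linear combination, so absolute uncertainties add in quadrature:
  (δx_1)² = 121;  (δx_2)² = 92.2
δΔx = √(213) = 14.6 cm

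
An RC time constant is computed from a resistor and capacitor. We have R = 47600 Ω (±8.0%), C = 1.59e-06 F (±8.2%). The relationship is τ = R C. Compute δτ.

Each factor contributes (exponent × relative error)² to (δτ/τ)²:
  (1·δR/R)² = (1×0.0800)² = 0.00640;  (1·δC/C)² = (1×0.0820)² = 0.00672
δτ/τ = √(0.0131) = 0.115
τ = 0.0757 s, so δτ = 0.115 × 0.0757 = 0.00867 s.

0.00867 s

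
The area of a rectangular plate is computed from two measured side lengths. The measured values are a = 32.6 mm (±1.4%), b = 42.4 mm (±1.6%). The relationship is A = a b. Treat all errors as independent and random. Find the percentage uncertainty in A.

Each factor contributes (exponent × relative error)² to (δA/A)²:
  (1·δa/a)² = (1×0.0140)² = 0.000196;  (1·δb/b)² = (1×0.0160)² = 0.000256
δA/A = √(0.000452) = 0.0213

2.13%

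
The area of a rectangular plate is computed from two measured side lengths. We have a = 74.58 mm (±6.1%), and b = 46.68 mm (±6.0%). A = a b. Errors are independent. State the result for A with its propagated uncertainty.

For a monomial A ∝ a, b, fractional errors add in quadrature:
  (1·δa/a)² = (1×0.0610)² = 0.00372;  (1·δb/b)² = (1×0.0600)² = 0.00360
δA/A = √(0.00732) = 0.0856
A = 3481 mm^2, so δA = 0.0856 × 3481 = 298 mm^2.

3481 ± 298 mm^2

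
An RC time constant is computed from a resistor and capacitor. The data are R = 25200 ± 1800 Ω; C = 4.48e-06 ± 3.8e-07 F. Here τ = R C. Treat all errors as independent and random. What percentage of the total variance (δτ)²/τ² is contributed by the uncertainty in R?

41.5%

(δτ/τ)² = (1·δR/R)² + (1·δC/C)²
  R term: (1×0.0714)² = 0.00510
  C term: (1×0.0848)² = 0.00719
Total = 0.0123. Share from R = 0.00510/0.0123 = 0.415.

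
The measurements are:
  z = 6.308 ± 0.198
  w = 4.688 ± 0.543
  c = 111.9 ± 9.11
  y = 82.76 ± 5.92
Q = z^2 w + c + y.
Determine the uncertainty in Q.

Let p = z^2·w = 186.5. δp/p = √((2·δz/z)² + (1·δw/w)²) = √(0.00394 + 0.0134) = 0.132, so δp = 24.6.
Q = p + c + y: δQ = √(δp² + δc² + δy²) = √(604 + 83.0 + 35.0) = 26.9

26.9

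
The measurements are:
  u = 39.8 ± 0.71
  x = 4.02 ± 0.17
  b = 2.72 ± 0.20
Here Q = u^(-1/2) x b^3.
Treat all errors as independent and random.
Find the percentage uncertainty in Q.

Each factor contributes (exponent × relative error)² to (δQ/Q)²:
  (−½·δu/u)² = (-0.5×0.0178)² = 7.96e-05;  (1·δx/x)² = (1×0.0423)² = 0.00179;  (3·δb/b)² = (3×0.0735)² = 0.0487
δQ/Q = √(0.0505) = 0.225

22.5%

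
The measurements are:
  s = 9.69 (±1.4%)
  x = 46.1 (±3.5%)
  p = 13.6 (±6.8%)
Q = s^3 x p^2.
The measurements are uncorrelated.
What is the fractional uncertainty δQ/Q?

Q is a product of powers, so relative uncertainties combine in quadrature:
  (3·δs/s)² = (3×0.0140)² = 0.00176;  (1·δx/x)² = (1×0.0350)² = 0.00123;  (2·δp/p)² = (2×0.0680)² = 0.0185
δQ/Q = √(0.0215) = 0.147

0.147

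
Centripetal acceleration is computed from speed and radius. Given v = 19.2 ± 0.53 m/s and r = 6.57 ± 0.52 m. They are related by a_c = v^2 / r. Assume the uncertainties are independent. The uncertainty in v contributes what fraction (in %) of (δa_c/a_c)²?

(δa_c/a_c)² = (2·δv/v)² + (-1·δr/r)²
  v term: (2×0.0276)² = 0.00305
  r term: (-1×0.0791)² = 0.00626
Total = 0.00931. Share from v = 0.00305/0.00931 = 0.327.

32.7%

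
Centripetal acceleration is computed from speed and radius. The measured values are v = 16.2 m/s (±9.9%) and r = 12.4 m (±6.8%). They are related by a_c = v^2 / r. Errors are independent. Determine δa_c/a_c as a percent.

Each factor contributes (exponent × relative error)² to (δa_c/a_c)²:
  (2·δv/v)² = (2×0.0990)² = 0.0392;  (-1·δr/r)² = (-1×0.0680)² = 0.00462
δa_c/a_c = √(0.0438) = 0.209

20.9%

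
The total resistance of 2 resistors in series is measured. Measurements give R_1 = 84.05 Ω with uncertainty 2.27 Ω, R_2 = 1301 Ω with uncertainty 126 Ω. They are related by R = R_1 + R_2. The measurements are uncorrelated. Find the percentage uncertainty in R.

9.10%

Absolute uncertainties add in quadrature for a linear combination:
  (δR_1)² = 5.15;  (δR_2)² = 15900
δR = √(15900) = 126 Ω
R = 1385 Ω, so δR/R = 126/1385 = 0.0910.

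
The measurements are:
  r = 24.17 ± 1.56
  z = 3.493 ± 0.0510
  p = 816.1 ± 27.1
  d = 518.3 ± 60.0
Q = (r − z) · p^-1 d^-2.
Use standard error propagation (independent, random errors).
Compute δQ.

2.32e-08

Let u = r − z = 20.68. δu = √(δr² + δz²) = √(2.43 + 0.00260) = 1.56, so δu/u = 0.0755.
Q is then a monomial in u, p, d:
δQ/Q = √((δu/u)² + (-1·δp/p)² + (-2·δd/d)²) = √(0.00570 + 0.00110 + 0.0536) = 0.246
Q = 9.432e-08, so δQ = 0.246 × 9.432e-08 = 2.32e-08.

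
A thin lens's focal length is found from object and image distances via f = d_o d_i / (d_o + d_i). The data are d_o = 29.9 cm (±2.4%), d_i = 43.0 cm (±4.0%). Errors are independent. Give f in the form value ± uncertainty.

∂f/∂d_o = (d_i/(d_o+d_i))² = 0.348;  ∂f/∂d_i = (d_o/(d_o+d_i))² = 0.168
δf = √((∂f/∂d_o · δd_o)² + (∂f/∂d_i · δd_i)²) = √(0.0623 + 0.0837) = 0.382 cm
f = 17.6 cm.

17.6 ± 0.382 cm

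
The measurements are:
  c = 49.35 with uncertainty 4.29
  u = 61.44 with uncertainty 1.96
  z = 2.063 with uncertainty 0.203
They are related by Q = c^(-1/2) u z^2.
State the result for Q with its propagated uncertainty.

37.22 ± 7.60

For a monomial Q ∝ c^(-1/2), u, z^2, fractional errors add in quadrature:
  (−½·δc/c)² = (-0.5×0.0869)² = 0.00189;  (1·δu/u)² = (1×0.0319)² = 0.00102;  (2·δz/z)² = (2×0.0984)² = 0.0387
δQ/Q = √(0.0416) = 0.204
Q = 37.22, so δQ = 0.204 × 37.22 = 7.60.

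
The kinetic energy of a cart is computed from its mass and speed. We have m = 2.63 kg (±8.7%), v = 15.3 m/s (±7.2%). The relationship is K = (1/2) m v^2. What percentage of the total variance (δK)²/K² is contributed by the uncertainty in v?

(δK/K)² = (1·δm/m)² + (2·δv/v)²
  m term: (1×0.0870)² = 0.00757
  v term: (2×0.0720)² = 0.0207
Total = 0.0283. Share from v = 0.0207/0.0283 = 0.733.

73.3%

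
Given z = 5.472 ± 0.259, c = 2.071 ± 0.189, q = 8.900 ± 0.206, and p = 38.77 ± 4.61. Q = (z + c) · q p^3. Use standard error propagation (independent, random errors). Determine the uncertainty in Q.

1.41e+06

Let u = z + c = 7.543. δu = √(δz² + δc²) = √(0.0671 + 0.0357) = 0.321, so δu/u = 0.0425.
Q is then a monomial in u, q, p:
δQ/Q = √((δu/u)² + (1·δq/q)² + (3·δp/p)²) = √(0.00181 + 0.000536 + 0.127) = 0.360
Q = 3.912e+06, so δQ = 0.360 × 3.912e+06 = 1.41e+06.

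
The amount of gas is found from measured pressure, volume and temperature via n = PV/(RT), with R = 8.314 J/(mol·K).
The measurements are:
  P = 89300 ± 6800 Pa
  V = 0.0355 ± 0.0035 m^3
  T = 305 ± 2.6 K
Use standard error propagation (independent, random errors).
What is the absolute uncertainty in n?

Products/powers → add relative errors in quadrature, weighted by exponent:
  (1·δP/P)² = (1×0.0761)² = 0.00580;  (1·δV/V)² = (1×0.0986)² = 0.00972;  (-1·δT/T)² = (-1×0.00852)² = 7.27e-05
δn/n = √(0.0156) = 0.125
n = 1.25 mol, so δn = 0.125 × 1.25 = 0.156 mol.

0.156 mol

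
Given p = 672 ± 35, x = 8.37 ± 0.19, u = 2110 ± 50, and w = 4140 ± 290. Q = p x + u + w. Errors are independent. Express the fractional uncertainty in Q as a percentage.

Let h = p·x = 5620. δh/h = √((1·δp/p)² + (1·δx/x)²) = √(0.00271 + 0.000515) = 0.0568, so δh = 320.
Q = h + u + w: δQ = √(δh² + δu² + δw²) = √(1.02e+05 + 2500 + 84100) = 434
Q = 11900, so δQ/Q = 434/11900 = 0.0366.

3.66%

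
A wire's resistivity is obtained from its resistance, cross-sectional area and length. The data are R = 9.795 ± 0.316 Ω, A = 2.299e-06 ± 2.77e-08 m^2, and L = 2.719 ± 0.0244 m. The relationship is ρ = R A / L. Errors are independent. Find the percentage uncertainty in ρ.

Relative error in a monomial: (δρ/ρ)² = Σ (nᵢ · δxᵢ/xᵢ)².
  (1·δR/R)² = (1×0.0323)² = 0.00104;  (1·δA/A)² = (1×0.0120)² = 0.000145;  (-1·δL/L)² = (-1×0.00897)² = 8.05e-05
δρ/ρ = √(0.00127) = 0.0356

3.56%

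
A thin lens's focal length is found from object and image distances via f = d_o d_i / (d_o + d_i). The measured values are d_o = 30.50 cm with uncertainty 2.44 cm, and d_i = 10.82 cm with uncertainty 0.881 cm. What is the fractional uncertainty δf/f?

∂f/∂d_o = (d_i/(d_o+d_i))² = 0.0686;  ∂f/∂d_i = (d_o/(d_o+d_i))² = 0.545
δf = √((∂f/∂d_o · δd_o)² + (∂f/∂d_i · δd_i)²) = √(0.0280 + 0.230) = 0.508 cm
f = 7.987 cm, so δf/f = 0.508/7.987 = 0.0636.

0.0636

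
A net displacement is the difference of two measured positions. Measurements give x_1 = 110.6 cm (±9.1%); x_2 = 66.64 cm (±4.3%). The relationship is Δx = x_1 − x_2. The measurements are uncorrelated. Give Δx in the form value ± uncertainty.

43.96 ± 10.5 cm

Sums and differences: (δΔx)² = Σ (cᵢ δxᵢ)².
  (δx_1)² = 101;  (δx_2)² = 8.21
δΔx = √(110) = 10.5 cm
Δx = 43.96 cm.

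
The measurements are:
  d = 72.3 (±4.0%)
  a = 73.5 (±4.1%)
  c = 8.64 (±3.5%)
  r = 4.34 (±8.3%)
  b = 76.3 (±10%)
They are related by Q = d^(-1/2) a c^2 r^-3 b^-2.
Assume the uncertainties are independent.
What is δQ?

Since Q is a product/quotient, work with relative uncertainties:
  (−½·δd/d)² = (-0.5×0.0400)² = 0.000400;  (1·δa/a)² = (1×0.0410)² = 0.00168;  (2·δc/c)² = (2×0.0350)² = 0.00490;  (-3·δr/r)² = (-3×0.0830)² = 0.0620;  (-2·δb/b)² = (-2×0.100)² = 0.0400
δQ/Q = √(0.109) = 0.330
Q = 0.00136, so δQ = 0.330 × 0.00136 = 0.000448.

0.000448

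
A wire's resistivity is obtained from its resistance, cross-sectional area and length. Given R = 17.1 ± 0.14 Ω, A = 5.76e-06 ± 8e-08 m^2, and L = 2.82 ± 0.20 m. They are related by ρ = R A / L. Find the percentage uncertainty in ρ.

ρ is a product of powers, so relative uncertainties combine in quadrature:
  (1·δR/R)² = (1×0.00819)² = 6.7e-05;  (1·δA/A)² = (1×0.0139)² = 0.000193;  (-1·δL/L)² = (-1×0.0709)² = 0.00503
δρ/ρ = √(0.00529) = 0.0727

7.27%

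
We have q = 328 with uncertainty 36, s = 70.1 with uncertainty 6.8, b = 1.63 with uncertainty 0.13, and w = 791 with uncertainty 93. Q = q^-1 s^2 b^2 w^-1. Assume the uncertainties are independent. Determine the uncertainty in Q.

0.0150

Q is a product of powers, so relative uncertainties combine in quadrature:
  (-1·δq/q)² = (-1×0.110)² = 0.0120;  (2·δs/s)² = (2×0.0970)² = 0.0376;  (2·δb/b)² = (2×0.0798)² = 0.0254;  (-1·δw/w)² = (-1×0.118)² = 0.0138
δQ/Q = √(0.0890) = 0.298
Q = 0.0503, so δQ = 0.298 × 0.0503 = 0.0150.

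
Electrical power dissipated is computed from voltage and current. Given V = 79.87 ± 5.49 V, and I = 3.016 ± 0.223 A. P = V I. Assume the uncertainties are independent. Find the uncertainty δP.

Each factor contributes (exponent × relative error)² to (δP/P)²:
  (1·δV/V)² = (1×0.0687)² = 0.00472;  (1·δI/I)² = (1×0.0739)² = 0.00547
δP/P = √(0.0102) = 0.101
P = 240.9 W, so δP = 0.101 × 240.9 = 24.3 W.

24.3 W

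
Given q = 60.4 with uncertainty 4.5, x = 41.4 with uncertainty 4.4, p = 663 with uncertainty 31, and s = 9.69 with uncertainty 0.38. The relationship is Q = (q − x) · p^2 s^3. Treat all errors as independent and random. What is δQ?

2.76e+09

Let u = q − x = 19.0. δu = √(δq² + δx²) = √(20.2 + 19.4) = 6.29, so δu/u = 0.331.
Q is then a monomial in u, p, s:
δQ/Q = √((δu/u)² + (2·δp/p)² + (3·δs/s)²) = √(0.110 + 0.00874 + 0.0138) = 0.364
Q = 7.6e+09, so δQ = 0.364 × 7.6e+09 = 2.76e+09.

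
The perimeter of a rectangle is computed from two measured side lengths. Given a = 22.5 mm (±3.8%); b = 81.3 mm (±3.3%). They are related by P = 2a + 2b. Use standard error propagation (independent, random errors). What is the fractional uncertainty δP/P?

Sums and differences: (δP)² = Σ (cᵢ δxᵢ)².
  (2·δa)² = 2.92;  (2·δb)² = 28.8
δP = √(31.7) = 5.63 mm
P = 208 mm, so δP/P = 5.63/208 = 0.0271.

0.0271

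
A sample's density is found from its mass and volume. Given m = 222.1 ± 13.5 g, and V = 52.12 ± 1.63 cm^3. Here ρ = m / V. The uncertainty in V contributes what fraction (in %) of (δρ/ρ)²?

(δρ/ρ)² = (1·δm/m)² + (-1·δV/V)²
  m term: (1×0.0608)² = 0.00369
  V term: (-1×0.0313)² = 0.000978
Total = 0.00467. Share from V = 0.000978/0.00467 = 0.209.

20.9%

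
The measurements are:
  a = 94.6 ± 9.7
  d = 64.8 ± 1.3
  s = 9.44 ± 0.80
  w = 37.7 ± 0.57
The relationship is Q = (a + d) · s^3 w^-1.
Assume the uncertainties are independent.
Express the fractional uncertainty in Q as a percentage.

Let u = a + d = 159. δu = √(δa² + δd²) = √(94.1 + 1.69) = 9.79, so δu/u = 0.0614.
Q is then a monomial in u, s, w:
δQ/Q = √((δu/u)² + (3·δs/s)² + (-1·δw/w)²) = √(0.00377 + 0.0646 + 0.000229) = 0.262

26.2%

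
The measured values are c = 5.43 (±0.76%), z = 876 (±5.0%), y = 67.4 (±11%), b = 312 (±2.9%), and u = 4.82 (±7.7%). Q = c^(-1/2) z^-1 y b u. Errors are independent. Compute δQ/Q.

0.146

For a monomial Q ∝ c^(-1/2), z^-1, y, b, u, fractional errors add in quadrature:
  (−½·δc/c)² = (-0.5×0.00760)² = 1.44e-05;  (-1·δz/z)² = (-1×0.0500)² = 0.00250;  (1·δy/y)² = (1×0.110)² = 0.0121;  (1·δb/b)² = (1×0.0290)² = 0.000841;  (1·δu/u)² = (1×0.0770)² = 0.00593
δQ/Q = √(0.0214) = 0.146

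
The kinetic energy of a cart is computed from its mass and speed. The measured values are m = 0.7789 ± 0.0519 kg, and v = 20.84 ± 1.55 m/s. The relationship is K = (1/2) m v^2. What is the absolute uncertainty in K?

27.6 J

K is a product of powers, so relative uncertainties combine in quadrature:
  (1·δm/m)² = (1×0.0666)² = 0.00444;  (2·δv/v)² = (2×0.0744)² = 0.0221
δK/K = √(0.0266) = 0.163
K = 169.1 J, so δK = 0.163 × 169.1 = 27.6 J.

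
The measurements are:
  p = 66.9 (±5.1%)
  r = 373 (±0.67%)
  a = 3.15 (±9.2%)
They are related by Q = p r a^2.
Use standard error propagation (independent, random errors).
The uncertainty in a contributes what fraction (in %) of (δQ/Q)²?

92.8%

(δQ/Q)² = (1·δp/p)² + (1·δr/r)² + (2·δa/a)²
  p term: (1×0.0510)² = 0.00260
  r term: (1×0.00670)² = 4.49e-05
  a term: (2×0.0920)² = 0.0339
Total = 0.0365. Share from a = 0.0339/0.0365 = 0.928.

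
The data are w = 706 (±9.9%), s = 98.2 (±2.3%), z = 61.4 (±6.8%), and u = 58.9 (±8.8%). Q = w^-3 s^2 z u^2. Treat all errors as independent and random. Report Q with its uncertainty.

5.84 ± 2.07

Products/powers → add relative errors in quadrature, weighted by exponent:
  (-3·δw/w)² = (-3×0.0990)² = 0.0882;  (2·δs/s)² = (2×0.0230)² = 0.00212;  (1·δz/z)² = (1×0.0680)² = 0.00462;  (2·δu/u)² = (2×0.0880)² = 0.0310
δQ/Q = √(0.126) = 0.355
Q = 5.84, so δQ = 0.355 × 5.84 = 2.07.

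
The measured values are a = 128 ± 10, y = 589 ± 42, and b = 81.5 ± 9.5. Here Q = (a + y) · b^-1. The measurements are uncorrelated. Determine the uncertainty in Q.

1.15

Let u = a + y = 717. δu = √(δa² + δy²) = √(100 + 1760) = 43.2, so δu/u = 0.0602.
Q is then a monomial in u, b:
δQ/Q = √((δu/u)² + (-1·δb/b)²) = √(0.00363 + 0.0136) = 0.131
Q = 8.80, so δQ = 0.131 × 8.80 = 1.15.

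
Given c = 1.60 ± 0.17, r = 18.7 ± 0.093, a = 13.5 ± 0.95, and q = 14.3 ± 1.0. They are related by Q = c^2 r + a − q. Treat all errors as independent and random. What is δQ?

Let p = c^2·r = 47.9. δp/p = √((2·δc/c)² + (1·δr/r)²) = √(0.0452 + 2.47e-05) = 0.213, so δp = 10.2.
Q = p + a − q: δQ = √(δp² + δa² + δq²) = √(104 + 0.902 + 1.00) = 10.3

10.3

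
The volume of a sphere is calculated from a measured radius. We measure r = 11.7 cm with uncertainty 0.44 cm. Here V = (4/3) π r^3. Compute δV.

Each factor contributes (exponent × relative error)² to (δV/V)²:
  (3·δr/r)² = (3×0.0376)² = 0.0127
δV/V = √(0.0127) = 0.113
V = 6710 cm^3, so δV = 0.113 × 6710 = 757 cm^3.

757 cm^3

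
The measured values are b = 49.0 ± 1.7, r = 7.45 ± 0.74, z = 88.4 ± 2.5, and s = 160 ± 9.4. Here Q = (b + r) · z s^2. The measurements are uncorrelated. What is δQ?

1.6e+07

Let u = b + r = 56.5. δu = √(δb² + δr²) = √(2.89 + 0.548) = 1.85, so δu/u = 0.0328.
Q is then a monomial in u, z, s:
δQ/Q = √((δu/u)² + (1·δz/z)² + (2·δs/s)²) = √(0.00108 + 0.000800 + 0.0138) = 0.125
Q = 1.28e+08, so δQ = 0.125 × 1.28e+08 = 1.6e+07.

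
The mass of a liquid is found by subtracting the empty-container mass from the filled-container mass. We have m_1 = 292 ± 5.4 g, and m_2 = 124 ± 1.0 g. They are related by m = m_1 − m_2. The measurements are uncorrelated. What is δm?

5.49 g

Each term contributes (cᵢ δxᵢ)² to (δm)²:
  (δm_1)² = 29.2;  (δm_2)² = 1.00
δm = √(30.2) = 5.49 g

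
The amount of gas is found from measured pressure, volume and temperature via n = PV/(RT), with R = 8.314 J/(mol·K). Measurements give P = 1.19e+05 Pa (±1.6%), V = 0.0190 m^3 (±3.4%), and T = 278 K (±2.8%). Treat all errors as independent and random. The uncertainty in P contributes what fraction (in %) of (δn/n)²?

11.7%

(δn/n)² = (1·δP/P)² + (1·δV/V)² + (-1·δT/T)²
  P term: (1×0.0160)² = 0.000256
  V term: (1×0.0340)² = 0.00116
  T term: (-1×0.0280)² = 0.000784
Total = 0.00220. Share from P = 0.000256/0.00220 = 0.117.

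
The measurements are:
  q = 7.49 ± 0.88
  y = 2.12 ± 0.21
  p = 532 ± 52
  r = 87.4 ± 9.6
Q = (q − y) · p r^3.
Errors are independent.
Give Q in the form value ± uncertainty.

Let u = q − y = 5.37. δu = √(δq² + δy²) = √(0.774 + 0.0441) = 0.905, so δu/u = 0.168.
Q is then a monomial in u, p, r:
δQ/Q = √((δu/u)² + (1·δp/p)² + (3·δr/r)²) = √(0.0284 + 0.00955 + 0.109) = 0.383
Q = 1.91e+09, so δQ = 0.383 × 1.91e+09 = 7.3e+08.

(1.91 ± 0.730) × 10^9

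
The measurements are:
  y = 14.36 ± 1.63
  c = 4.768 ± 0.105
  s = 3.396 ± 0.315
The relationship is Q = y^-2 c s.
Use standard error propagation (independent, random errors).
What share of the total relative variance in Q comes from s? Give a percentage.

(δQ/Q)² = (-2·δy/y)² + (1·δc/c)² + (1·δs/s)²
  y term: (-2×0.114)² = 0.0515
  c term: (1×0.0220)² = 0.000485
  s term: (1×0.0928)² = 0.00860
Total = 0.0606. Share from s = 0.00860/0.0606 = 0.142.

14.2%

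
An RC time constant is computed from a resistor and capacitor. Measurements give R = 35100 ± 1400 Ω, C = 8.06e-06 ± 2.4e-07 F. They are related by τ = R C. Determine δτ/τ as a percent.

Each factor contributes (exponent × relative error)² to (δτ/τ)²:
  (1·δR/R)² = (1×0.0399)² = 0.00159;  (1·δC/C)² = (1×0.0298)² = 0.000887
δτ/τ = √(0.00248) = 0.0498

4.98%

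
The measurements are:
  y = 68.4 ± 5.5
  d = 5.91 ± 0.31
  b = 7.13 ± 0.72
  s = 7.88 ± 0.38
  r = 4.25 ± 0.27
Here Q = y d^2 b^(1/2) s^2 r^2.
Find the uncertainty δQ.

1.53e+06

Products/powers → add relative errors in quadrature, weighted by exponent:
  (1·δy/y)² = (1×0.0804)² = 0.00647;  (2·δd/d)² = (2×0.0525)² = 0.0110;  (½·δb/b)² = (0.5×0.101)² = 0.00255;  (2·δs/s)² = (2×0.0482)² = 0.00930;  (2·δr/r)² = (2×0.0635)² = 0.0161
δQ/Q = √(0.0455) = 0.213
Q = 7.15e+06, so δQ = 0.213 × 7.15e+06 = 1.53e+06.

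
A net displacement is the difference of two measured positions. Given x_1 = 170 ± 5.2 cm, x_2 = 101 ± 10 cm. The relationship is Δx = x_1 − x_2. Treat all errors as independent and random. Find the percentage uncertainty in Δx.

16.3%

Sums and differences: (δΔx)² = Σ (cᵢ δxᵢ)².
  (δx_1)² = 27.0;  (δx_2)² = 100
δΔx = √(127) = 11.3 cm
Δx = 69.0 cm, so δΔx/Δx = 11.3/69.0 = 0.163.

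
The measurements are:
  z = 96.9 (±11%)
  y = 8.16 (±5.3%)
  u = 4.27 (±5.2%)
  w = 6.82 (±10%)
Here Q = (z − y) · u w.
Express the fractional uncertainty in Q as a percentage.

16.5%

Let h = z − y = 88.7. δh = √(δz² + δy²) = √(114 + 0.187) = 10.7, so δh/h = 0.120.
Q is then a monomial in h, u, w:
δQ/Q = √((δh/h)² + (1·δu/u)² + (1·δw/w)²) = √(0.0145 + 0.00270 + 0.0100) = 0.165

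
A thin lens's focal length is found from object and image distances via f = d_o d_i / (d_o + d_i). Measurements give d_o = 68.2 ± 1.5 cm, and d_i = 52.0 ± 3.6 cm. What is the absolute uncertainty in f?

1.19 cm

∂f/∂d_o = (d_i/(d_o+d_i))² = 0.187;  ∂f/∂d_i = (d_o/(d_o+d_i))² = 0.322
δf = √((∂f/∂d_o · δd_o)² + (∂f/∂d_i · δd_i)²) = √(0.0788 + 1.34) = 1.19 cm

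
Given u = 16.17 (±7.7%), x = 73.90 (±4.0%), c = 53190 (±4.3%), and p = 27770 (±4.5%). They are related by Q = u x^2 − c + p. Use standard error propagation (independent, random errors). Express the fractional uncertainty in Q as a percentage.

Let w = u·x^2 = 88310. δw/w = √((1·δu/u)² + (2·δx/x)²) = √(0.00593 + 0.00640) = 0.111, so δw = 9810.
Q = w − c + p: δQ = √(δw² + δc² + δp²) = √(9.61e+07 + 5.23e+06 + 1.56e+06) = 10100
Q = 62890, so δQ/Q = 10100/62890 = 0.161.

16.1%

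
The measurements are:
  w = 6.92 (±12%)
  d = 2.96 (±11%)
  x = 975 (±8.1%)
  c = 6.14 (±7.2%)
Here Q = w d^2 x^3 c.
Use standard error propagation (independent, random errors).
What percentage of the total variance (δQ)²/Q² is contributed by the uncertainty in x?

(δQ/Q)² = (1·δw/w)² + (2·δd/d)² + (3·δx/x)² + (1·δc/c)²
  w term: (1×0.120)² = 0.0144
  d term: (2×0.110)² = 0.0484
  x term: (3×0.0810)² = 0.0590
  c term: (1×0.0720)² = 0.00518
Total = 0.127. Share from x = 0.0590/0.127 = 0.465.

46.5%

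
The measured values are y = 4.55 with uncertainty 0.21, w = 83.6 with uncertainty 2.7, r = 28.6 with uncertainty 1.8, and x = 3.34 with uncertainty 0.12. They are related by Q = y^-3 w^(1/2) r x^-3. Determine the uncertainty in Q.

For a monomial Q ∝ y^-3, w^(1/2), r, x^-3, fractional errors add in quadrature:
  (-3·δy/y)² = (-3×0.0462)² = 0.0192;  (½·δw/w)² = (0.5×0.0323)² = 0.000261;  (1·δr/r)² = (1×0.0629)² = 0.00396;  (-3·δx/x)² = (-3×0.0359)² = 0.0116
δQ/Q = √(0.0350) = 0.187
Q = 0.0745, so δQ = 0.187 × 0.0745 = 0.0139.

0.0139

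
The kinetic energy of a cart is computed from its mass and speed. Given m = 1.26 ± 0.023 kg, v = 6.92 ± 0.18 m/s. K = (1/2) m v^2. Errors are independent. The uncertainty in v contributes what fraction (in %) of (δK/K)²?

(δK/K)² = (1·δm/m)² + (2·δv/v)²
  m term: (1×0.0183)² = 0.000333
  v term: (2×0.0260)² = 0.00271
Total = 0.00304. Share from v = 0.00271/0.00304 = 0.890.

89.0%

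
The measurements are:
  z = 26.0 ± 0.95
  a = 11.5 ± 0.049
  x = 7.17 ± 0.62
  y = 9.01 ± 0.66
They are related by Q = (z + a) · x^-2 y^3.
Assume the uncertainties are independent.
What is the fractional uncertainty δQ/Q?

Let u = z + a = 37.5. δu = √(δz² + δa²) = √(0.902 + 0.00240) = 0.951, so δu/u = 0.0254.
Q is then a monomial in u, x, y:
δQ/Q = √((δu/u)² + (-2·δx/x)² + (3·δy/y)²) = √(0.000643 + 0.0299 + 0.0483) = 0.281

0.281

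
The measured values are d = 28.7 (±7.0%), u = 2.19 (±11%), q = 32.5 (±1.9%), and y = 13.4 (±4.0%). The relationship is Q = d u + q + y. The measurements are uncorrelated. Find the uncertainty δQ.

8.24

Let p = d·u = 62.9. δp/p = √((1·δd/d)² + (1·δu/u)²) = √(0.00490 + 0.0121) = 0.130, so δp = 8.20.
Q = p + q + y: δQ = √(δp² + δq² + δy²) = √(67.2 + 0.381 + 0.287) = 8.24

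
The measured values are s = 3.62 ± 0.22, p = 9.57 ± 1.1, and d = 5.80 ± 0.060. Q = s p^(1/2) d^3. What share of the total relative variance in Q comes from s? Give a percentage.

(δQ/Q)² = (1·δs/s)² + (½·δp/p)² + (3·δd/d)²
  s term: (1×0.0608)² = 0.00369
  p term: (0.5×0.115)² = 0.00330
  d term: (3×0.0103)² = 0.000963
Total = 0.00796. Share from s = 0.00369/0.00796 = 0.464.

46.4%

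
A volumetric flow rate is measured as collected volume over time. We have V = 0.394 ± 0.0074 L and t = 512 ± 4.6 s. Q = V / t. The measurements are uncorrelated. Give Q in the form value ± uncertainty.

For a monomial Q ∝ V, t^-1, fractional errors add in quadrature:
  (1·δV/V)² = (1×0.0188)² = 0.000353;  (-1·δt/t)² = (-1×0.00898)² = 8.07e-05
δQ/Q = √(0.000433) = 0.0208
Q = 0.000770 L/s, so δQ = 0.0208 × 0.000770 = 1.6e-05 L/s.

(7.70 ± 0.160) × 10^-4 L/s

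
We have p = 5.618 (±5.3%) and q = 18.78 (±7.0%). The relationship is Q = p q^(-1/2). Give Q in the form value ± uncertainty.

For a monomial Q ∝ p, q^(-1/2), fractional errors add in quadrature:
  (1·δp/p)² = (1×0.0530)² = 0.00281;  (−½·δq/q)² = (-0.5×0.0700)² = 0.00123
δQ/Q = √(0.00403) = 0.0635
Q = 1.296, so δQ = 0.0635 × 1.296 = 0.0823.

1.296 ± 0.0823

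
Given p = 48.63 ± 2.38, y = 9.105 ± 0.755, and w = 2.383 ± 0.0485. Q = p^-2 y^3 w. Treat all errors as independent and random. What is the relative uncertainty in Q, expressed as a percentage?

26.8%

Relative error in a monomial: (δQ/Q)² = Σ (nᵢ · δxᵢ/xᵢ)².
  (-2·δp/p)² = (-2×0.0489)² = 0.00958;  (3·δy/y)² = (3×0.0829)² = 0.0619;  (1·δw/w)² = (1×0.0204)² = 0.000414
δQ/Q = √(0.0719) = 0.268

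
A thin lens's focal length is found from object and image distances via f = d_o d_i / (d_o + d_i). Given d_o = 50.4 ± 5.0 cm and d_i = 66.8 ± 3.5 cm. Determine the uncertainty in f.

1.75 cm

∂f/∂d_o = (d_i/(d_o+d_i))² = 0.325;  ∂f/∂d_i = (d_o/(d_o+d_i))² = 0.185
δf = √((∂f/∂d_o · δd_o)² + (∂f/∂d_i · δd_i)²) = √(2.64 + 0.419) = 1.75 cm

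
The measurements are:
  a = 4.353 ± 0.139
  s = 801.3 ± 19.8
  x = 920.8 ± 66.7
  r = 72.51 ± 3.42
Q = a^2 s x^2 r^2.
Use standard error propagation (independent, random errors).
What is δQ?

Products/powers → add relative errors in quadrature, weighted by exponent:
  (2·δa/a)² = (2×0.0319)² = 0.00408;  (1·δs/s)² = (1×0.0247)² = 0.000611;  (2·δx/x)² = (2×0.0724)² = 0.0210;  (2·δr/r)² = (2×0.0472)² = 0.00890
δQ/Q = √(0.0346) = 0.186
Q = 6.769e+13, so δQ = 0.186 × 6.769e+13 = 1.26e+13.

1.26e+13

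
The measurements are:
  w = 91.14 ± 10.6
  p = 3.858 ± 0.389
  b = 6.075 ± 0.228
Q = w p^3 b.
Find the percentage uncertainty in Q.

For a monomial Q ∝ w, p^3, b, fractional errors add in quadrature:
  (1·δw/w)² = (1×0.116)² = 0.0135;  (3·δp/p)² = (3×0.101)² = 0.0915;  (1·δb/b)² = (1×0.0375)² = 0.00141
δQ/Q = √(0.106) = 0.326

32.6%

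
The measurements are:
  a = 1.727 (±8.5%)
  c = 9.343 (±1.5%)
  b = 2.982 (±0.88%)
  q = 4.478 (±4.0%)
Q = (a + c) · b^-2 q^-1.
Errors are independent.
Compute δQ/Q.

Let u = a + c = 11.07. δu = √(δa² + δc²) = √(0.0215 + 0.0196) = 0.203, so δu/u = 0.0183.
Q is then a monomial in u, b, q:
δQ/Q = √((δu/u)² + (-2·δb/b)² + (-1·δq/q)²) = √(0.000336 + 0.000310 + 0.00160) = 0.0474

0.0474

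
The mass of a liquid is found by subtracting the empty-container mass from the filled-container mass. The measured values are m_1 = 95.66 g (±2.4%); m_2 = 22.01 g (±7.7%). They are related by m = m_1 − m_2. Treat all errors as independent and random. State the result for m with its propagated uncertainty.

Sums and differences: (δm)² = Σ (cᵢ δxᵢ)².
  (δm_1)² = 5.27;  (δm_2)² = 2.87
δm = √(8.14) = 2.85 g
m = 73.65 g.

73.65 ± 2.85 g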